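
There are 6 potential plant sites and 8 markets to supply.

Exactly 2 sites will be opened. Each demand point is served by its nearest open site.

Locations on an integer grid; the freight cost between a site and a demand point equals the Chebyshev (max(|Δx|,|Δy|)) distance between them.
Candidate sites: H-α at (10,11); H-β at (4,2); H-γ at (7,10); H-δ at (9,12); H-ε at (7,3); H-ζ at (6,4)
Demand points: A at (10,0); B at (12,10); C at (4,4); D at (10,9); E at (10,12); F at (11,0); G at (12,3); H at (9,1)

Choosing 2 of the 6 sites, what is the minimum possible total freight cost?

Open {H-α, H-ε}.
  A→H-ε 3, B→H-α 2, C→H-ε 3, D→H-α 2, E→H-α 1, F→H-ε 4, G→H-ε 5, H→H-ε 2  ⇒ total 22.
Compare {H-δ, H-ε}: total 24.
Compare {H-α, H-ζ}: total 25.
No size-2 selection does better; minimum is 22.

22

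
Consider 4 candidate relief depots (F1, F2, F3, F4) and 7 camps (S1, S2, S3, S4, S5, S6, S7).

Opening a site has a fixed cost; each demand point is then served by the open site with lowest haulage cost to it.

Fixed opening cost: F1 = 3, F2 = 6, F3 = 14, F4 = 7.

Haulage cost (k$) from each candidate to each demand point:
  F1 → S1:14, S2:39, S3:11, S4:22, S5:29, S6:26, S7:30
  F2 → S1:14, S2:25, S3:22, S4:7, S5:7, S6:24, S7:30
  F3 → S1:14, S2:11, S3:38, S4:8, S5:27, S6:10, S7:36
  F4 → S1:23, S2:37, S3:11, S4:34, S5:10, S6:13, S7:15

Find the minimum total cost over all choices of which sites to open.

Open {F3, F4}: assign each demand point to its cheapest open site.
  S1→F3 14, S2→F3 11, S3→F4 11, S4→F3 8, S5→F4 10, S6→F3 10, S7→F4 15
  haulage cost 79, fixed 21 → total 100.
Compare {F2, F3, F4}: haulage cost 75 + fixed 27 = 102.
Compare {F1, F3, F4}: haulage cost 79 + fixed 24 = 103.
Compare {F2, F4}: haulage cost 92 + fixed 13 = 105.
All other subsets cost ≥ 102. Minimum total cost: 100.

100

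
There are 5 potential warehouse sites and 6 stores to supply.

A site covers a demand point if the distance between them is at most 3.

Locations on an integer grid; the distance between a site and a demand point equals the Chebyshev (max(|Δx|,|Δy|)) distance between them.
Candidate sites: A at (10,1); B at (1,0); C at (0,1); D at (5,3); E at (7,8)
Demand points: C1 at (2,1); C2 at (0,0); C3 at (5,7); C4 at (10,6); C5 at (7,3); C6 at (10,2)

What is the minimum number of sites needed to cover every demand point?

Coverage sets (demand points within 3 of each site):
  A: {C5, C6}
  B: {C1, C2}
  C: {C1, C2}
  D: {C1, C5}
  E: {C3, C4}
No 2 sites suffice: every size-2 union leaves at least one demand point uncovered.
But {A, B, E} covers everything, so the minimum is 3.

3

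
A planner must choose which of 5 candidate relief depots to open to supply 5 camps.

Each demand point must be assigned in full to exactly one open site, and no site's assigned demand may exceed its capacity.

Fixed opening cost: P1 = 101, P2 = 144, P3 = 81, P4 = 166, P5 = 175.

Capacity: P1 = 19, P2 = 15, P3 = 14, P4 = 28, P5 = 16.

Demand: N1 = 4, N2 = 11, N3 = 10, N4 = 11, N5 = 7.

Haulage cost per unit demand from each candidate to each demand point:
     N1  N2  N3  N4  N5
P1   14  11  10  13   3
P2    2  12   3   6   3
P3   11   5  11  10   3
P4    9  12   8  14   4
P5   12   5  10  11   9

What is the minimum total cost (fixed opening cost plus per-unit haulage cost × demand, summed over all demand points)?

Open {P1, P2, P3}; cheapest assignment that respects the capacities:
  P1 (cap 19, load 17): N3, N5 — cost 10×10 + 7×3 = 121
  P2 (cap 15, load 15): N1, N4 — cost 4×2 + 11×6 = 74
  P3 (cap 14, load 11): N2 — cost 11×5 = 55
  Shipping 250, fixed 326 → total 576.
  Any other capacity-feasible assignment to {P1, P2, P3} ships for at least 250.
Compare {P2, P4}: its best feasible assignment gives total 624.
Compare {P2, P3, P4}: its best feasible assignment gives total 628.
Every other set of open sites that can feasibly serve all demand totals ≥ 624 even under its best assignment. Minimum: 576.

576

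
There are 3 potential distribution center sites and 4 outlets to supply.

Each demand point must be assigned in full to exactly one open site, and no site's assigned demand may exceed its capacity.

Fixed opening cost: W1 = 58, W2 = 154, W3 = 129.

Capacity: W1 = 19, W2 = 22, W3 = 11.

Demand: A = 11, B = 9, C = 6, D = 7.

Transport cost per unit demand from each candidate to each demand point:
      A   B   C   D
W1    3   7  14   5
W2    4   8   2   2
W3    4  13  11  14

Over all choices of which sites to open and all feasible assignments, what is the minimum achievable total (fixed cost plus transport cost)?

Open {W1, W2}; cheapest assignment that respects the capacities:
  W1 (cap 19, load 11): A — cost 11×3 = 33
  W2 (cap 22, load 22): B, C, D — cost 9×8 + 6×2 + 7×2 = 98
  Shipping 131, fixed 212 → total 343.
  Any other capacity-feasible assignment to {W1, W2} ships for at least 131.
Compare {W2, W3}: its best feasible assignment gives total 425.
Compare {W1, W2, W3}: its best feasible assignment gives total 472.
Every other set of open sites that can feasibly serve all demand totals ≥ 425 even under its best assignment. Minimum: 343.

343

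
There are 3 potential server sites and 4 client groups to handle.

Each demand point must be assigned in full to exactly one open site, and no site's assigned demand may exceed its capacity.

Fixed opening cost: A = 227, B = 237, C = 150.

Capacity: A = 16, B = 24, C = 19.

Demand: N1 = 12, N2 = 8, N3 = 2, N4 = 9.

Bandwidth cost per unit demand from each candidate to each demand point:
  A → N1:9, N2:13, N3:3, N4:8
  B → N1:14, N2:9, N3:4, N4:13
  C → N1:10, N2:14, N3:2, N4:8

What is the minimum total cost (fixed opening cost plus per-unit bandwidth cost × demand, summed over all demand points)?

673

Open {A, C}; cheapest assignment that respects the capacities:
  A (cap 16, load 12): N1 — cost 12×9 = 108
  C (cap 19, load 19): N2, N3, N4 — cost 8×14 + 2×2 + 9×8 = 188
  Shipping 296, fixed 377 → total 673.
  Any other capacity-feasible assignment to {A, C} ships for at least 296.
Compare {B, C}: its best feasible assignment gives total 700.
Compare {A, B}: its best feasible assignment gives total 767.
Every other set of open sites that can feasibly serve all demand totals ≥ 700 even under its best assignment. Minimum: 673.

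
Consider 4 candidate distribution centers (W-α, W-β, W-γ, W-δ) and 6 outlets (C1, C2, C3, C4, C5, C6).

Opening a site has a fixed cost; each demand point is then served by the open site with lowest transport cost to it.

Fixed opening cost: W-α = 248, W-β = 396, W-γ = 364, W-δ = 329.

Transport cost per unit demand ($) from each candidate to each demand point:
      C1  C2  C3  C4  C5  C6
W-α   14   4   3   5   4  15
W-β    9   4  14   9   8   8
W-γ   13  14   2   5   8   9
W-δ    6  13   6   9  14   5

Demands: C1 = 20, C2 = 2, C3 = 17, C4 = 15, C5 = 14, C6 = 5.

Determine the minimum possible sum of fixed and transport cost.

Open {W-α}: assign each demand point to its cheapest open site.
  C1→W-α 20×14=280, C2→W-α 2×4=8, C3→W-α 17×3=51, C4→W-α 15×5=75, C5→W-α 14×4=56, C6→W-α 5×15=75
  transport cost 545, fixed 248 → total 793.
Compare {W-α, W-δ}: transport cost 335 + fixed 577 = 912.
Compare {W-γ}: transport cost 554 + fixed 364 = 918.
Compare {W-δ}: transport cost 604 + fixed 329 = 933.
All other subsets cost ≥ 912. Minimum total cost: 793.

793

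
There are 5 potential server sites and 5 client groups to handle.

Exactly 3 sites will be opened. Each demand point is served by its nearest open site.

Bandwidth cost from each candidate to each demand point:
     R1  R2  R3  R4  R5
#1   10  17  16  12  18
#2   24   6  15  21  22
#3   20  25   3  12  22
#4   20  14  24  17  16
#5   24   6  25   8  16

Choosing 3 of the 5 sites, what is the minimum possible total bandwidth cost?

Open {#1, #3, #5}.
  R1→#1 10, R2→#5 6, R3→#3 3, R4→#5 8, R5→#5 16  ⇒ total 43.
Compare {#1, #2, #3}: total 49.
Compare {#2, #3, #5}: total 53.
No size-3 selection does better; minimum is 43.

43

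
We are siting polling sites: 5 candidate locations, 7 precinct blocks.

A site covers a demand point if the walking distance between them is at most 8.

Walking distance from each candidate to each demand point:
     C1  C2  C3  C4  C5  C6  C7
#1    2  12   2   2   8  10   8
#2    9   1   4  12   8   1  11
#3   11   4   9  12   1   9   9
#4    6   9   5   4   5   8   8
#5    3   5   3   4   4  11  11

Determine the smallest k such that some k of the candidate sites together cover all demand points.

2

Coverage sets (demand points within 8 of each site):
  #1: {C1, C3, C4, C5, C7}
  #2: {C2, C3, C5, C6}
  #3: {C2, C5}
  #4: {C1, C3, C4, C5, C6, C7}
  #5: {C1, C2, C3, C4, C5}
No single site covers all 7 demand points.
But {#1, #2} covers everything, so the minimum is 2.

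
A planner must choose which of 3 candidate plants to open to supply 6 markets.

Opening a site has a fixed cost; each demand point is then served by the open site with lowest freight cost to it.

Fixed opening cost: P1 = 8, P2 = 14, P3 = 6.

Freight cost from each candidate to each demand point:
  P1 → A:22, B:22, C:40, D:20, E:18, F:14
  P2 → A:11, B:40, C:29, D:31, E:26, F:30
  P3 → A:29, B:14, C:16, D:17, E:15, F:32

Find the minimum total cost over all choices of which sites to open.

112

Open {P1, P3}: assign each demand point to its cheapest open site.
  A→P1 22, B→P3 14, C→P3 16, D→P3 17, E→P3 15, F→P1 14
  freight cost 98, fixed 14 → total 112.
Compare {P1, P2, P3}: freight cost 87 + fixed 28 = 115.
Compare {P2, P3}: freight cost 103 + fixed 20 = 123.
Compare {P3}: freight cost 123 + fixed 6 = 129.
All other subsets cost ≥ 115. Minimum total cost: 112.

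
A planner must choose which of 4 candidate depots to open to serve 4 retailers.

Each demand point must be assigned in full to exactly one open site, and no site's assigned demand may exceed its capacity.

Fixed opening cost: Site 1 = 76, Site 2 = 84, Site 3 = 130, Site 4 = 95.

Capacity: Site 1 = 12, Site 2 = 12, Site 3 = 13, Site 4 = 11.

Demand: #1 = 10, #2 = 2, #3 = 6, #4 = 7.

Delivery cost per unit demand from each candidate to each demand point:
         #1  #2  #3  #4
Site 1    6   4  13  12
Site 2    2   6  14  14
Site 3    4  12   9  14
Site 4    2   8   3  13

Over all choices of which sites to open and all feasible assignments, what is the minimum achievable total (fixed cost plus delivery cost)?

385

Open {Site 1, Site 2, Site 4}; cheapest assignment that respects the capacities:
  Site 1 (cap 12, load 9): #2, #4 — cost 2×4 + 7×12 = 92
  Site 2 (cap 12, load 10): #1 — cost 10×2 = 20
  Site 4 (cap 11, load 6): #3 — cost 6×3 = 18
  Shipping 130, fixed 255 → total 385.
  Any other capacity-feasible assignment to {Site 1, Site 2, Site 4} ships for at least 130.
Compare {Site 2, Site 3}: its best feasible assignment gives total 398.
Compare {Site 1, Site 3}: its best feasible assignment gives total 426.
Every other set of open sites that can feasibly serve all demand totals ≥ 398 even under its best assignment. Minimum: 385.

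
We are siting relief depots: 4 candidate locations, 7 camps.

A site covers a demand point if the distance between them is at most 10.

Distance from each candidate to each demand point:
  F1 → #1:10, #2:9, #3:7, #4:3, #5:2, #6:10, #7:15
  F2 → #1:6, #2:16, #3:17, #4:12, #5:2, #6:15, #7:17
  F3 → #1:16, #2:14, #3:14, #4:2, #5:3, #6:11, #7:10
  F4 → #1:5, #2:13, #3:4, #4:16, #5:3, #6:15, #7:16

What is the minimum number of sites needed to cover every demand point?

Coverage sets (demand points within 10 of each site):
  F1: {#1, #2, #3, #4, #5, #6}
  F2: {#1, #5}
  F3: {#4, #5, #7}
  F4: {#1, #3, #5}
No single site covers all 7 demand points.
But {F1, F3} covers everything, so the minimum is 2.

2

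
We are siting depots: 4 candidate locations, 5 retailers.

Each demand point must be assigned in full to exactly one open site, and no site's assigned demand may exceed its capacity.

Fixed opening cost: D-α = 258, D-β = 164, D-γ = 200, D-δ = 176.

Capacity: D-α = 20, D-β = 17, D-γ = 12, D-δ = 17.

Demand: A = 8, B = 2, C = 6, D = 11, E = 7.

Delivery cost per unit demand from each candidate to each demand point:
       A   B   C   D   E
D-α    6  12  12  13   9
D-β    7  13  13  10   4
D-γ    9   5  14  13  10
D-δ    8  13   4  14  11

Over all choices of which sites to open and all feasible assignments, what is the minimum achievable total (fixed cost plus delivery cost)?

Open {D-β, D-δ}; cheapest assignment that respects the capacities:
  D-β (cap 17, load 17): A, B, E — cost 8×7 + 2×13 + 7×4 = 110
  D-δ (cap 17, load 17): C, D — cost 6×4 + 11×14 = 178
  Shipping 288, fixed 340 → total 628.
  Any other capacity-feasible assignment to {D-β, D-δ} ships for at least 288.
Compare {D-α, D-β}: its best feasible assignment gives total 745.
Compare {D-α, D-δ}: its best feasible assignment gives total 747.
Every other set of open sites that can feasibly serve all demand totals ≥ 745 even under its best assignment. Minimum: 628.

628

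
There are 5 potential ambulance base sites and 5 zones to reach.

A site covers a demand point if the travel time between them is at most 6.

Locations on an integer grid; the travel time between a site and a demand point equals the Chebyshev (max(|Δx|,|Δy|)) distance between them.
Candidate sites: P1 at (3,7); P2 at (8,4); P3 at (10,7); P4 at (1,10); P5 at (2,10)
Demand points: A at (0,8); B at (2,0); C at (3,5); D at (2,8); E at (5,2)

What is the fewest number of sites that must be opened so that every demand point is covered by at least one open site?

2

Coverage sets (demand points within 6 of each site):
  P1: {A, C, D, E}
  P2: {B, C, D, E}
  P3: {E}
  P4: {A, C, D}
  P5: {A, C, D}
No single site covers all 5 demand points.
But {P1, P2} covers everything, so the minimum is 2.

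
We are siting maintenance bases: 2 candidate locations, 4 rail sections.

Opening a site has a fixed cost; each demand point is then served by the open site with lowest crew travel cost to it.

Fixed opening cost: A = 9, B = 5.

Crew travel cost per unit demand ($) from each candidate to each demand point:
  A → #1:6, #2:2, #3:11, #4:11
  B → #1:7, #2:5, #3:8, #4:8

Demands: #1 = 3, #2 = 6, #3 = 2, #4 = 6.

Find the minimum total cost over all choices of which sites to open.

108

Open {A, B}: assign each demand point to its cheapest open site.
  #1→A 3×6=18, #2→A 6×2=12, #3→B 2×8=16, #4→B 6×8=48
  crew travel cost 94, fixed 14 → total 108.
Compare {B}: crew travel cost 115 + fixed 5 = 120.
Compare {A}: crew travel cost 118 + fixed 9 = 127.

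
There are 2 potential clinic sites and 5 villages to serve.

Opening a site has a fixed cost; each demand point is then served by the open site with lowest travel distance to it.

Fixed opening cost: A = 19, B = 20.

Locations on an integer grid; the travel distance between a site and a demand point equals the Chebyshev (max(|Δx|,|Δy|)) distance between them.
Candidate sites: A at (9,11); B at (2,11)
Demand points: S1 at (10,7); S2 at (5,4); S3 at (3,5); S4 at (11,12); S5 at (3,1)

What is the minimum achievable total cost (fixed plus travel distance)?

48

Open {A}: assign each demand point to its cheapest open site.
  S1→A 4, S2→A 7, S3→A 6, S4→A 2, S5→A 10
  travel distance 29, fixed 19 → total 48.
Compare {B}: travel distance 40 + fixed 20 = 60.
Compare {A, B}: travel distance 29 + fixed 39 = 68.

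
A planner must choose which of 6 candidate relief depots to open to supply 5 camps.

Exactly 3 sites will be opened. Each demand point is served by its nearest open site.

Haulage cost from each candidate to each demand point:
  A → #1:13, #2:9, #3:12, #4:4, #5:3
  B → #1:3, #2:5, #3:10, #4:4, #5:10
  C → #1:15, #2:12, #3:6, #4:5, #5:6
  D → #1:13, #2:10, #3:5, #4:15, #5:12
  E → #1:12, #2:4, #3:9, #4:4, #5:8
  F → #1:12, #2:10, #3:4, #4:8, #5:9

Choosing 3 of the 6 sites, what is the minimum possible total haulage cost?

19

Open {A, B, F}.
  #1→B 3, #2→B 5, #3→F 4, #4→A 4, #5→A 3  ⇒ total 19.
Compare {A, B, D}: total 20.
Compare {A, B, C}: total 21.
No size-3 selection does better; minimum is 19.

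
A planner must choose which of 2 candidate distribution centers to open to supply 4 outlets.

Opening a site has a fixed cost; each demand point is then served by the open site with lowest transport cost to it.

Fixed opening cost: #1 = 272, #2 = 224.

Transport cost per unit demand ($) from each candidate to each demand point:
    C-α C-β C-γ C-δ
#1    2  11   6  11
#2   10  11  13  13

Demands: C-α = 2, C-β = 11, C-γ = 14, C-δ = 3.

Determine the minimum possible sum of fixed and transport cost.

Open {#1}: assign each demand point to its cheapest open site.
  C-α→#1 2×2=4, C-β→#1 11×11=121, C-γ→#1 14×6=84, C-δ→#1 3×11=33
  transport cost 242, fixed 272 → total 514.
Compare {#2}: transport cost 362 + fixed 224 = 586.
Compare {#1, #2}: transport cost 242 + fixed 496 = 738.

514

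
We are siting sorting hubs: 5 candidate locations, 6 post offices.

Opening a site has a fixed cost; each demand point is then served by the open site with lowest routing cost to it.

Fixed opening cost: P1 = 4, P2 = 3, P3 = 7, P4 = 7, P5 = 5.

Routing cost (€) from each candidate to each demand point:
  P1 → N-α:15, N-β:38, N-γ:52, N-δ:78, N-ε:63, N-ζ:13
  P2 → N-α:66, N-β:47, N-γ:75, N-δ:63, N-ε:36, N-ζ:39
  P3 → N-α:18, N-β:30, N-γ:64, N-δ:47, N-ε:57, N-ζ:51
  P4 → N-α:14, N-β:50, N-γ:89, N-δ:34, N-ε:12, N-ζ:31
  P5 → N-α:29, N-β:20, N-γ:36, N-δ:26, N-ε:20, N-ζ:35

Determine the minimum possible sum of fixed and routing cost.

137

Open {P1, P4, P5}: assign each demand point to its cheapest open site.
  N-α→P4 14, N-β→P5 20, N-γ→P5 36, N-δ→P5 26, N-ε→P4 12, N-ζ→P1 13
  routing cost 121, fixed 16 → total 137.
Compare {P1, P5}: routing cost 130 + fixed 9 = 139.
Compare {P1, P2, P4, P5}: routing cost 121 + fixed 19 = 140.
Compare {P1, P2, P5}: routing cost 130 + fixed 12 = 142.
All other subsets cost ≥ 139. Minimum total cost: 137.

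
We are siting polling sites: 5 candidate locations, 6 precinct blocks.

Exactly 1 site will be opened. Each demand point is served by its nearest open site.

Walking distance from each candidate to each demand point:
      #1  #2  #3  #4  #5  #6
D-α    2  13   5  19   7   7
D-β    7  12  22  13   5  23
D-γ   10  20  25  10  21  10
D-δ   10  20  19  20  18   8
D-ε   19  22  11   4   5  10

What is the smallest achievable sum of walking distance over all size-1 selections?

53

Open {D-α}.
  #1→D-α 2, #2→D-α 13, #3→D-α 5, #4→D-α 19, #5→D-α 7, #6→D-α 7  ⇒ total 53.
Compare {D-ε}: total 71.
Compare {D-β}: total 82.
No size-1 selection does better; minimum is 53.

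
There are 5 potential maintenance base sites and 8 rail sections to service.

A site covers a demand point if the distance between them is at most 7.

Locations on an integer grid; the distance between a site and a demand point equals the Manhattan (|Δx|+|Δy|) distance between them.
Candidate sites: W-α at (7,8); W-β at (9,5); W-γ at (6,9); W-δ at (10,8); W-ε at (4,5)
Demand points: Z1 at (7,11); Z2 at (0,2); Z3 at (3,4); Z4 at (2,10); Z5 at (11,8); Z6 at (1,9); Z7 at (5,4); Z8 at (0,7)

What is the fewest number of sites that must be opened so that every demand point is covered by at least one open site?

Coverage sets (demand points within 7 of each site):
  W-α: {Z1, Z4, Z5, Z6, Z7}
  W-β: {Z3, Z5, Z7}
  W-γ: {Z1, Z4, Z5, Z6, Z7}
  W-δ: {Z1, Z5}
  W-ε: {Z2, Z3, Z4, Z6, Z7, Z8}
No single site covers all 8 demand points.
But {W-α, W-ε} covers everything, so the minimum is 2.

2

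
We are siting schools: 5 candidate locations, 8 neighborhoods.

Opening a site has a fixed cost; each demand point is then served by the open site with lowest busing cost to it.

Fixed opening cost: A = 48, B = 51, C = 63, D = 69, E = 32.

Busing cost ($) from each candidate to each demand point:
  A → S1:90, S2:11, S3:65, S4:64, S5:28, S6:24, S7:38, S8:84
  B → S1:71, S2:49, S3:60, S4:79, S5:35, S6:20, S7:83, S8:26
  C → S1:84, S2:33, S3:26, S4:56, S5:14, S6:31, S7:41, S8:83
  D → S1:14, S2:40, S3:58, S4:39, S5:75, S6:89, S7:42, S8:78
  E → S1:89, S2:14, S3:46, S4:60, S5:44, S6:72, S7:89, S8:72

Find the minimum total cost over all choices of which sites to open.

388

Open {B, D, E}: assign each demand point to its cheapest open site.
  S1→D 14, S2→E 14, S3→E 46, S4→D 39, S5→B 35, S6→B 20, S7→D 42, S8→B 26
  busing cost 236, fixed 152 → total 388.
Compare {B, D}: busing cost 274 + fixed 120 = 394.
Compare {B, C, D}: busing cost 213 + fixed 183 = 396.
Compare {B, C}: busing cost 287 + fixed 114 = 401.
All other subsets cost ≥ 394. Minimum total cost: 388.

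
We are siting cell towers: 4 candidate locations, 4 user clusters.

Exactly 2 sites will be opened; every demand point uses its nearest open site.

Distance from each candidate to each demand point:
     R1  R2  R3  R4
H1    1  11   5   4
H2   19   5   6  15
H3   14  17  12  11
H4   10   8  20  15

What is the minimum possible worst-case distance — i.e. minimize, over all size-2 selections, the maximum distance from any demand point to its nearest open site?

5

Open {H1, H2}.
  Farthest demand point is R2 at distance 5 (to H2); all others are ≤ 5.
With {H1, H4} the worst case is 8.
With {H1, H3} the worst case is 11.
No size-2 selection achieves below 5.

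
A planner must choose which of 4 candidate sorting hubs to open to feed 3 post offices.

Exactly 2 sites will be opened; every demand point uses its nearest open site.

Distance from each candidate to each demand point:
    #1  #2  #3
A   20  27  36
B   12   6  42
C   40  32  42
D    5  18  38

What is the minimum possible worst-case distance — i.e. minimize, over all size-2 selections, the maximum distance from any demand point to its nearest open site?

Open {A, B}.
  Farthest demand point is #3 at distance 36 (to A); all others are ≤ 36.
With {A, C} the worst case is 36.
With {A, D} the worst case is 36.
No size-2 selection achieves below 36.

36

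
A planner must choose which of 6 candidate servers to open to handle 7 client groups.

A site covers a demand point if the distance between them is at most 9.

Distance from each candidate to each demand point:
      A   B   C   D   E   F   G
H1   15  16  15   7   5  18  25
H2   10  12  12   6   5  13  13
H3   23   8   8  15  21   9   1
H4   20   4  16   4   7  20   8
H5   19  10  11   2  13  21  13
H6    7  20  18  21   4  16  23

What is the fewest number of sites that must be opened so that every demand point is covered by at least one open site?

Coverage sets (demand points within 9 of each site):
  H1: {D, E}
  H2: {D, E}
  H3: {B, C, F, G}
  H4: {B, D, E, G}
  H5: {D}
  H6: {A, E}
No 2 sites suffice: every size-2 union leaves at least one demand point uncovered.
But {H1, H3, H6} covers everything, so the minimum is 3.

3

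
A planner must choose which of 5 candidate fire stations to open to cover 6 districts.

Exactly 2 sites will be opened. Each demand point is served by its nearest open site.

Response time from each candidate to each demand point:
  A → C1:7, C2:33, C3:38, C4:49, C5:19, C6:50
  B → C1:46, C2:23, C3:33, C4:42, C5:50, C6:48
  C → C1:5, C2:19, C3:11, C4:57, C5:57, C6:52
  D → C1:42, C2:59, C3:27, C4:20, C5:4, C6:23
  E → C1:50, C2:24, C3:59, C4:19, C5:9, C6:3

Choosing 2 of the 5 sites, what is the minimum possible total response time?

Open {C, E}.
  C1→C 5, C2→C 19, C3→C 11, C4→E 19, C5→E 9, C6→E 3  ⇒ total 66.
Compare {C, D}: total 82.
Compare {A, E}: total 100.
No size-2 selection does better; minimum is 66.

66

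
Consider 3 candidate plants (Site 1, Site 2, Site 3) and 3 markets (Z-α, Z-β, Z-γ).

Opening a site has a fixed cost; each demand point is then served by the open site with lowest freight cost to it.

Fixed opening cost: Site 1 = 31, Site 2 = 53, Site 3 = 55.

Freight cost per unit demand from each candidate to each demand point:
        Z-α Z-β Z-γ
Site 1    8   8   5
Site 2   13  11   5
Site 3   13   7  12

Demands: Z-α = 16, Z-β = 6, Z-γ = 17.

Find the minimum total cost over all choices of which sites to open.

Open {Site 1}: assign each demand point to its cheapest open site.
  Z-α→Site 1 16×8=128, Z-β→Site 1 6×8=48, Z-γ→Site 1 17×5=85
  freight cost 261, fixed 31 → total 292.
Compare {Site 1, Site 3}: freight cost 255 + fixed 86 = 341.
Compare {Site 1, Site 2}: freight cost 261 + fixed 84 = 345.
Compare {Site 1, Site 2, Site 3}: freight cost 255 + fixed 139 = 394.
All other subsets cost ≥ 341. Minimum total cost: 292.

292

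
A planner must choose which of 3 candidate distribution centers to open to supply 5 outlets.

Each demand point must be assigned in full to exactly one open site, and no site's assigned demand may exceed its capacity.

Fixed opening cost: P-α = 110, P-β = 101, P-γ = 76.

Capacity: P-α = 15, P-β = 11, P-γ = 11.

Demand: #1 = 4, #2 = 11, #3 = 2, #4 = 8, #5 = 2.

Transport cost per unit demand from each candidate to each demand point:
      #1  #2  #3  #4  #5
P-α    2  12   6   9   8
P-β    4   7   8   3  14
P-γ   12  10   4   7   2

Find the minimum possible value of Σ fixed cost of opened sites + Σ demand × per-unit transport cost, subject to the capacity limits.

Open {P-α, P-β, P-γ}; cheapest assignment that respects the capacities:
  P-α (cap 15, load 6): #1, #3 — cost 4×2 + 2×6 = 20
  P-β (cap 11, load 11): #2 — cost 11×7 = 77
  P-γ (cap 11, load 10): #4, #5 — cost 8×7 + 2×2 = 60
  Shipping 157, fixed 287 → total 444.
  Any other capacity-feasible assignment to {P-α, P-β, P-γ} ships for at least 157.
Total demand is 27 and no other set of sites has combined capacity ≥ 27, so {P-α, P-β, P-γ} is the only feasible choice of open sites. Minimum: 444.

444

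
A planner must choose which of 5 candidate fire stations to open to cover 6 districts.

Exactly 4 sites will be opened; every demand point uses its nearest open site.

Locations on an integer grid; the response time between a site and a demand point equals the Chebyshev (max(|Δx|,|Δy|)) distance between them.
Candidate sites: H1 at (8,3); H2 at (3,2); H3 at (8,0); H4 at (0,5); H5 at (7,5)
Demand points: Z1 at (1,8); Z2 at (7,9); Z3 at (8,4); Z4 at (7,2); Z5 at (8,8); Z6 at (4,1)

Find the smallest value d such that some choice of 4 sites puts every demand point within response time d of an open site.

4

Open {H1, H2, H4, H5}.
  Farthest demand point is Z2 at response time 4 (to H5); all others are ≤ 4.
With {H1, H3, H4, H5} the worst case is 4.
With {H2, H3, H4, H5} the worst case is 4.
No size-4 selection achieves below 4.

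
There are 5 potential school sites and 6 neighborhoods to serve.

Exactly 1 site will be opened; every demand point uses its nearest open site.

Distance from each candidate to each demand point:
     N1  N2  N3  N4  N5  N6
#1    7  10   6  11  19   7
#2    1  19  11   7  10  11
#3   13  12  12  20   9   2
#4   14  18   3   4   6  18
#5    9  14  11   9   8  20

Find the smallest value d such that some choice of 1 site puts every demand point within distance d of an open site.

18

Open {#4}.
  Farthest demand point is N2 at distance 18 (to #4); all others are ≤ 18.
With {#1} the worst case is 19.
With {#2} the worst case is 19.
No size-1 selection achieves below 18.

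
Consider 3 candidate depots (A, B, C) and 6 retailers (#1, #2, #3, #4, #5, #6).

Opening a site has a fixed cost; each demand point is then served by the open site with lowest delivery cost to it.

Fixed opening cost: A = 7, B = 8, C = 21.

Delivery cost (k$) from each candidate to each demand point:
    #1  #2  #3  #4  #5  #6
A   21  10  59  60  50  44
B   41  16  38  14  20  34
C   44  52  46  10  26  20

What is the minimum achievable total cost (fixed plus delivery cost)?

152

Open {A, B}: assign each demand point to its cheapest open site.
  #1→A 21, #2→A 10, #3→B 38, #4→B 14, #5→B 20, #6→B 34
  delivery cost 137, fixed 15 → total 152.
Compare {A, B, C}: delivery cost 119 + fixed 36 = 155.
Compare {A, C}: delivery cost 133 + fixed 28 = 161.
Compare {B}: delivery cost 163 + fixed 8 = 171.
All other subsets cost ≥ 155. Minimum total cost: 152.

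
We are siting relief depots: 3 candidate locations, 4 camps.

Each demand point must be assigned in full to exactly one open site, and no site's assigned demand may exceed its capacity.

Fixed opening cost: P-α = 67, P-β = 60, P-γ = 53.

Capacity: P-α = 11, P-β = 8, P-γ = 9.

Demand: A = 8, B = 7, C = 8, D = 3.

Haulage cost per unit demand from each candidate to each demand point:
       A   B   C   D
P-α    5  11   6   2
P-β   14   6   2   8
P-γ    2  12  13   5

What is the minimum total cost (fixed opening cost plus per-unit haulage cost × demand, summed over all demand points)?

Open {P-α, P-β, P-γ}; cheapest assignment that respects the capacities:
  P-α (cap 11, load 11): C, D — cost 8×6 + 3×2 = 54
  P-β (cap 8, load 7): B — cost 7×6 = 42
  P-γ (cap 9, load 8): A — cost 8×2 = 16
  Shipping 112, fixed 180 → total 292.
  Any other capacity-feasible assignment to {P-α, P-β, P-γ} ships for at least 112.
Total demand is 26 and no other set of sites has combined capacity ≥ 26, so {P-α, P-β, P-γ} is the only feasible choice of open sites. Minimum: 292.

292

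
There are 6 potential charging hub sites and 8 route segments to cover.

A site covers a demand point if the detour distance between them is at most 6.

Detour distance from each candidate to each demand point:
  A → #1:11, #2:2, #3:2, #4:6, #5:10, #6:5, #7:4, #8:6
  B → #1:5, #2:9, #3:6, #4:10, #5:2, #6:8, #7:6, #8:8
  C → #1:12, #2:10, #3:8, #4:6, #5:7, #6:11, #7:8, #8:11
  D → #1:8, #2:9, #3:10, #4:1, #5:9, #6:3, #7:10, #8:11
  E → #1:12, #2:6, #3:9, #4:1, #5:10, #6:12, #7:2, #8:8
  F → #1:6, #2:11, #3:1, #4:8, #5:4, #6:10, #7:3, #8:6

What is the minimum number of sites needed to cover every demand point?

Coverage sets (demand points within 6 of each site):
  A: {#2, #3, #4, #6, #7, #8}
  B: {#1, #3, #5, #7}
  C: {#4}
  D: {#4, #6}
  E: {#2, #4, #7}
  F: {#1, #3, #5, #7, #8}
No single site covers all 8 demand points.
But {A, B} covers everything, so the minimum is 2.

2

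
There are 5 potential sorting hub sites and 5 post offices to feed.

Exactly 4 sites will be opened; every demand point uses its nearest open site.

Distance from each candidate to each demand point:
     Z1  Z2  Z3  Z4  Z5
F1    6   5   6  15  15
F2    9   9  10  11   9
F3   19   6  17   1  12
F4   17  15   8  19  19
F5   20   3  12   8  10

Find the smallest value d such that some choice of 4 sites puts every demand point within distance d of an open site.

Open {F1, F2, F3, F4}.
  Farthest demand point is Z5 at distance 9 (to F2); all others are ≤ 9.
With {F1, F2, F3, F5} the worst case is 9.
With {F1, F2, F4, F5} the worst case is 9.
No size-4 selection achieves below 9.

9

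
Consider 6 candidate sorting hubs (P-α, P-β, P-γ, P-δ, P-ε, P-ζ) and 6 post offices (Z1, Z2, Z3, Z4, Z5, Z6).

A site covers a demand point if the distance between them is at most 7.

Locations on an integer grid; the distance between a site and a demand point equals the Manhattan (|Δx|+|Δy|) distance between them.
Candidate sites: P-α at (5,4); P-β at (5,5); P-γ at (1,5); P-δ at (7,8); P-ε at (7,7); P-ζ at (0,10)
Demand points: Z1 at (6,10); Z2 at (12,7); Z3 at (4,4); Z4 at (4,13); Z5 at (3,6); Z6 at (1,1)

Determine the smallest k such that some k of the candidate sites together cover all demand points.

3

Coverage sets (demand points within 7 of each site):
  P-α: {Z1, Z3, Z5, Z6}
  P-β: {Z1, Z3, Z5}
  P-γ: {Z3, Z5, Z6}
  P-δ: {Z1, Z2, Z3, Z5}
  P-ε: {Z1, Z2, Z3, Z5}
  P-ζ: {Z1, Z4, Z5}
No 2 sites suffice: every size-2 union leaves at least one demand point uncovered.
But {P-α, P-δ, P-ζ} covers everything, so the minimum is 3.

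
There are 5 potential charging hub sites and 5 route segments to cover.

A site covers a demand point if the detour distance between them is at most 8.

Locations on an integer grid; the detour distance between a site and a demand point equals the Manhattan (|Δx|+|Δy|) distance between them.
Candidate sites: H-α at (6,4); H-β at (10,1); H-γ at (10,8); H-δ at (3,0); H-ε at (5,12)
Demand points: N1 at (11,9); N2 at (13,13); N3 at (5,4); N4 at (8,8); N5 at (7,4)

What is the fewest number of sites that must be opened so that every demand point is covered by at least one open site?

Coverage sets (demand points within 8 of each site):
  H-α: {N3, N4, N5}
  H-β: {N3, N5}
  H-γ: {N1, N2, N4, N5}
  H-δ: {N3, N5}
  H-ε: {N3, N4}
No single site covers all 5 demand points.
But {H-α, H-γ} covers everything, so the minimum is 2.

2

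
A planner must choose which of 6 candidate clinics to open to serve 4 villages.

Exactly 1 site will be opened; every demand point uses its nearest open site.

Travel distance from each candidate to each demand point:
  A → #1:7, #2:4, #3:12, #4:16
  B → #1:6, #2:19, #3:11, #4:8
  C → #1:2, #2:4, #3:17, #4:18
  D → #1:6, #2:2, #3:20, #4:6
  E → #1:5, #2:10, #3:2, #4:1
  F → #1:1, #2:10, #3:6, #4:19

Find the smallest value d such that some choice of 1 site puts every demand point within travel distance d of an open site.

10

Open {E}.
  Farthest demand point is #2 at travel distance 10 (to E); all others are ≤ 10.
With {A} the worst case is 16.
With {C} the worst case is 18.
No size-1 selection achieves below 10.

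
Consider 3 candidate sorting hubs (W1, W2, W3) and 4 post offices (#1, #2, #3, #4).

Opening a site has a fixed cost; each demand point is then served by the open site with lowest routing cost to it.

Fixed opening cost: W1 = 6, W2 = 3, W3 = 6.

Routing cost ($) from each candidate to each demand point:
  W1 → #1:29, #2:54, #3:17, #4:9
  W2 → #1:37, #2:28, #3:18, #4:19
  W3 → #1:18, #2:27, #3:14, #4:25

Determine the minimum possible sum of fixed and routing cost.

80

Open {W1, W3}: assign each demand point to its cheapest open site.
  #1→W3 18, #2→W3 27, #3→W3 14, #4→W1 9
  routing cost 68, fixed 12 → total 80.
Compare {W1, W2, W3}: routing cost 68 + fixed 15 = 83.
Compare {W2, W3}: routing cost 78 + fixed 9 = 87.
Compare {W3}: routing cost 84 + fixed 6 = 90.
All other subsets cost ≥ 83. Minimum total cost: 80.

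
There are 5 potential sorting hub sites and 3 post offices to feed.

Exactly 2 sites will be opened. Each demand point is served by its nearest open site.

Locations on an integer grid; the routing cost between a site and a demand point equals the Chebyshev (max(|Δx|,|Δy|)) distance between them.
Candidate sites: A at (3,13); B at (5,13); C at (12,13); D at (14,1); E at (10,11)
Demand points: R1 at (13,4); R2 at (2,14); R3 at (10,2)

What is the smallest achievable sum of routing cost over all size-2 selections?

8

Open {A, D}.
  R1→D 3, R2→A 1, R3→D 4  ⇒ total 8.
Compare {B, D}: total 10.
Compare {D, E}: total 15.
No size-2 selection does better; minimum is 8.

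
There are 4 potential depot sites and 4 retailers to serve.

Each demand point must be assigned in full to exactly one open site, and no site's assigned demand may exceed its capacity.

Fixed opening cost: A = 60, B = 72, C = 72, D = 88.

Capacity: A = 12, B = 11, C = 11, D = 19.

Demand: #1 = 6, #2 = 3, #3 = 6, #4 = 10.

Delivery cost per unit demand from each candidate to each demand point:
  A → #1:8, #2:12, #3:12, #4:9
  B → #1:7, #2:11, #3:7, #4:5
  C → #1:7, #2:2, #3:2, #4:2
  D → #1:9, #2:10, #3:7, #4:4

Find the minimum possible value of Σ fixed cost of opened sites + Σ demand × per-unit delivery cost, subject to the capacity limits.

272

Open {C, D}; cheapest assignment that respects the capacities:
  C (cap 11, load 9): #2, #3 — cost 3×2 + 6×2 = 18
  D (cap 19, load 16): #1, #4 — cost 6×9 + 10×4 = 94
  Shipping 112, fixed 160 → total 272.
  Any other capacity-feasible assignment to {C, D} ships for at least 112.
Compare {A, D}: its best feasible assignment gives total 308.
Compare {B, D}: its best feasible assignment gives total 314.
Every other set of open sites that can feasibly serve all demand totals ≥ 308 even under its best assignment. Minimum: 272.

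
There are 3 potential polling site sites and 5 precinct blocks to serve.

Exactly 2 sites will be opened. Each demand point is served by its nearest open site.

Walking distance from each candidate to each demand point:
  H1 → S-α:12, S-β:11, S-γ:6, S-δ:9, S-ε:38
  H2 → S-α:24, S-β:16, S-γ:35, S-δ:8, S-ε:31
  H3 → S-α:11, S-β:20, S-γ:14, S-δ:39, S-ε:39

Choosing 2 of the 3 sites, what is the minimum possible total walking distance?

Open {H1, H2}.
  S-α→H1 12, S-β→H1 11, S-γ→H1 6, S-δ→H2 8, S-ε→H2 31  ⇒ total 68.
Compare {H1, H3}: total 75.
Compare {H2, H3}: total 80.

68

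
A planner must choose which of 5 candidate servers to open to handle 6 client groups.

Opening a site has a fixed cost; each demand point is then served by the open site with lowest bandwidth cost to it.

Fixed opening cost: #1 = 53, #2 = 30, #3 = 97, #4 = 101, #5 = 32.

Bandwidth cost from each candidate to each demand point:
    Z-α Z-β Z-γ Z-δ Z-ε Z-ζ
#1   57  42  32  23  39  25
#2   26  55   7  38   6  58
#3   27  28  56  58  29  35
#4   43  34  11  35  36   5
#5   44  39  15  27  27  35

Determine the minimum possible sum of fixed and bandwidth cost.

Open {#2, #5}: assign each demand point to its cheapest open site.
  Z-α→#2 26, Z-β→#5 39, Z-γ→#2 7, Z-δ→#5 27, Z-ε→#2 6, Z-ζ→#5 35
  bandwidth cost 140, fixed 62 → total 202.
Compare {#1, #2}: bandwidth cost 129 + fixed 83 = 212.
Compare {#5}: bandwidth cost 187 + fixed 32 = 219.
Compare {#2}: bandwidth cost 190 + fixed 30 = 220.
All other subsets cost ≥ 212. Minimum total cost: 202.

202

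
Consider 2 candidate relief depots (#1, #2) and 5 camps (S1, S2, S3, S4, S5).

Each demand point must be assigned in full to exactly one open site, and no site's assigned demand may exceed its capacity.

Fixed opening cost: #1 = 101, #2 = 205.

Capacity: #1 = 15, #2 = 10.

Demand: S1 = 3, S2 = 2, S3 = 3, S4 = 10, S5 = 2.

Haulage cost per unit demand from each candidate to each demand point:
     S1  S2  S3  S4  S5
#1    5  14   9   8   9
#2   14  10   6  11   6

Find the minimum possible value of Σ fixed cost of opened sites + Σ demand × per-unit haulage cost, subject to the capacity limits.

Open {#1, #2}; cheapest assignment that respects the capacities:
  #1 (cap 15, load 13): S1, S4 — cost 3×5 + 10×8 = 95
  #2 (cap 10, load 7): S2, S3, S5 — cost 2×10 + 3×6 + 2×6 = 50
  Shipping 145, fixed 306 → total 451.
  Any other capacity-feasible assignment to {#1, #2} ships for at least 145.
Total demand is 20 and no other set of sites has combined capacity ≥ 20, so {#1, #2} is the only feasible choice of open sites. Minimum: 451.

451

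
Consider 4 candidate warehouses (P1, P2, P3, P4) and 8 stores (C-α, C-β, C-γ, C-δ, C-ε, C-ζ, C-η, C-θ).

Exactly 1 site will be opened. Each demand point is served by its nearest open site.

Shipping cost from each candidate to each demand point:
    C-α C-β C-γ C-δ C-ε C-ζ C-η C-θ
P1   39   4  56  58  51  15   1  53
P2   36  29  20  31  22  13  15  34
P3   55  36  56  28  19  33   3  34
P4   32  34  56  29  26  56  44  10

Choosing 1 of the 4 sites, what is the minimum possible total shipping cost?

Open {P2}.
  C-α→P2 36, C-β→P2 29, C-γ→P2 20, C-δ→P2 31, C-ε→P2 22, C-ζ→P2 13, C-η→P2 15, C-θ→P2 34  ⇒ total 200.
Compare {P3}: total 264.
Compare {P1}: total 277.
No size-1 selection does better; minimum is 200.

200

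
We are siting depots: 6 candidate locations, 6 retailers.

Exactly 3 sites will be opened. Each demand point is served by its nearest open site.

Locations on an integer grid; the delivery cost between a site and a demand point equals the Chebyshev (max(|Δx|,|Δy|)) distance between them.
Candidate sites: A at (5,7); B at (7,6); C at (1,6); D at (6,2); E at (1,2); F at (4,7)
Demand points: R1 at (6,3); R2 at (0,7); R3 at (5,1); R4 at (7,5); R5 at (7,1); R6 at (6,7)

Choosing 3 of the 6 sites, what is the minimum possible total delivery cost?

6

Open {B, C, D}.
  R1→D 1, R2→C 1, R3→D 1, R4→B 1, R5→D 1, R6→B 1  ⇒ total 6.
Compare {A, C, D}: total 7.
Compare {B, D, F}: total 9.
No size-3 selection does better; minimum is 6.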